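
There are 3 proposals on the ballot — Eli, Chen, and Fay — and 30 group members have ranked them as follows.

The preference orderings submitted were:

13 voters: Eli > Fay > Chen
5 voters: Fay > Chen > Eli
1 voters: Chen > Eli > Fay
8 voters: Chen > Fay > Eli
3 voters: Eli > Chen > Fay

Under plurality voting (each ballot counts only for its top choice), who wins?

Eli

First-place vote totals:
  Eli: 16
  Chen: 9
  Fay: 5
Eli has the most first-place votes.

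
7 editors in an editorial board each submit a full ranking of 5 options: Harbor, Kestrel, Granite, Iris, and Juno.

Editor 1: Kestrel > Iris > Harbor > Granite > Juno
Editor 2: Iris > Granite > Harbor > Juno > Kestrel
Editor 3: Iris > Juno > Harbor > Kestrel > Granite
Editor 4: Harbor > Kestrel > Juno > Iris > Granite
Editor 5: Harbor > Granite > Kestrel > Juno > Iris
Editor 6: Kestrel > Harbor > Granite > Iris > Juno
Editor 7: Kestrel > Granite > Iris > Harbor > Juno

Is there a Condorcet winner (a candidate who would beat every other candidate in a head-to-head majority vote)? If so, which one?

Head-to-head results (7 voters total):
Harbor vs Kestrel: Harbor wins 4–3.
Harbor vs Granite: Harbor wins 5–2.
Harbor vs Iris: Iris wins 4–3.
Harbor vs Juno: Harbor wins 6–1.
Kestrel vs Granite: Kestrel wins 5–2.
Kestrel vs Iris: Kestrel wins 5–2.
Kestrel vs Juno: Kestrel wins 5–2.
Granite vs Iris: Iris wins 4–3.
Granite vs Juno: Granite wins 5–2.
Iris vs Juno: Iris wins 5–2.
No candidate beats all others: Harbor beats Kestrel beats Iris beats Harbor, a majority cycle.

None — there is no Condorcet winner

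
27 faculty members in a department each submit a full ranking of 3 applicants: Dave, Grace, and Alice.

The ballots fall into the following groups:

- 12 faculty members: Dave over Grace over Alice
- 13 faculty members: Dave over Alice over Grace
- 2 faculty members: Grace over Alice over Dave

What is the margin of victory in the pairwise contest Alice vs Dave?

23

Ballots ranking Alice above Dave: 2.
Ballots ranking Dave above Alice: 12+13 = 25.
Dave wins 25–2, a margin of 23.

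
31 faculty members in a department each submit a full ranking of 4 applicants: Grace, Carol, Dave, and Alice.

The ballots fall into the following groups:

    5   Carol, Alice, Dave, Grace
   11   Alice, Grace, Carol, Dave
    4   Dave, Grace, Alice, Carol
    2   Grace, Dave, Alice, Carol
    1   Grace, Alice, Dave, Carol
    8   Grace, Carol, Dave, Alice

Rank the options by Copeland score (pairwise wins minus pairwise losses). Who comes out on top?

Pairwise results:
  Grace vs Carol: Grace wins 26–5.
  Grace vs Dave: Grace wins 22–9.
  Grace vs Alice: Alice wins 16–15.
  Carol vs Dave: Carol wins 24–7.
  Carol vs Alice: Alice wins 18–13.
  Dave vs Alice: Alice wins 17–14.
Copeland scores (wins − losses):
  Grace: 2 − 1 = 1
  Carol: 1 − 2 = -1
  Dave: 0 − 3 = -3
  Alice: 3 − 0 = 3
Alice has the best Copeland score.

Alice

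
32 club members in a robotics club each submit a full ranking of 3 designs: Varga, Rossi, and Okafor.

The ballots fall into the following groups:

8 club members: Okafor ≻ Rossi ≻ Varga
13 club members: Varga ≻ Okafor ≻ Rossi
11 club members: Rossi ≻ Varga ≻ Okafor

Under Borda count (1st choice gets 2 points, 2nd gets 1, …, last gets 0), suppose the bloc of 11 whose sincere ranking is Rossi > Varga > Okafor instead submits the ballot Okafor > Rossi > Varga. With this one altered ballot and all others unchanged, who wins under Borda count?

Borda totals with the altered ballot: Varga 26, Rossi 19, Okafor 51.
The switch changes the winner from Varga to Okafor.

Okafor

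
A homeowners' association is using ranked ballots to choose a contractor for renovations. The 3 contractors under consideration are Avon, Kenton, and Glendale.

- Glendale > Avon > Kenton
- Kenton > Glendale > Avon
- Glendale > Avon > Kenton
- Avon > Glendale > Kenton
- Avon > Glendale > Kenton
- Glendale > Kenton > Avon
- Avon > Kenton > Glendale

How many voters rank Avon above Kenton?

5

Ballots ranking Avon above Kenton: 5.
Ballots ranking Kenton above Avon: 2.
So 5 of 7 voters prefer Avon to Kenton.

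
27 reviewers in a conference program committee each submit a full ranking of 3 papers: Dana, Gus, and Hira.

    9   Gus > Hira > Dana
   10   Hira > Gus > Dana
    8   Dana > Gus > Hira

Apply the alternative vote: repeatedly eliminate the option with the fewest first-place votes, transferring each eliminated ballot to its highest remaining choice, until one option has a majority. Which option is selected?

Round 1: Hira 10, Gus 9, Dana 8. Dana has the fewest and is eliminated.
Round 2: Gus 17, Hira 10. Gus has a majority.

Gus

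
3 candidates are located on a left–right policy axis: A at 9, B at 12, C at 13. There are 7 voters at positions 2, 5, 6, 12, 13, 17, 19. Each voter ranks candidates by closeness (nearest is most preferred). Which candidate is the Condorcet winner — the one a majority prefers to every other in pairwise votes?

B

With single-peaked preferences on a line, the Condorcet winner is the candidate closest to the median voter.
The median voter (position 12) is closest to B at 12.
Check: B vs A — voters closer to B: 4 of 7.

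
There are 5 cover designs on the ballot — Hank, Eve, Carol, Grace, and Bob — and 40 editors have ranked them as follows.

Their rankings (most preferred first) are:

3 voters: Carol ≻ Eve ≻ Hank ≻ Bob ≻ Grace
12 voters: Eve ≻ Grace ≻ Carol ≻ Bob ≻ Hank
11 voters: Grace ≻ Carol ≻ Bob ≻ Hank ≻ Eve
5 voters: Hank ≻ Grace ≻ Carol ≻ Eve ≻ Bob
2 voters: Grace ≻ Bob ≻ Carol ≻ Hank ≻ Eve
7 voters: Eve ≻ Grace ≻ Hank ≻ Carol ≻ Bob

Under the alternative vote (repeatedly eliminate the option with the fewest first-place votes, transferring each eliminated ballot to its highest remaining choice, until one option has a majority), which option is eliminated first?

Bob

Round 1: Eve 19, Grace 13, Hank 5, Carol 3, Bob 0. Bob has the fewest and is eliminated.
Round 2: Eve 19, Grace 13, Hank 5, Carol 3. Carol has the fewest and is eliminated.
Round 3: Eve 22, Grace 13, Hank 5. Eve has a majority.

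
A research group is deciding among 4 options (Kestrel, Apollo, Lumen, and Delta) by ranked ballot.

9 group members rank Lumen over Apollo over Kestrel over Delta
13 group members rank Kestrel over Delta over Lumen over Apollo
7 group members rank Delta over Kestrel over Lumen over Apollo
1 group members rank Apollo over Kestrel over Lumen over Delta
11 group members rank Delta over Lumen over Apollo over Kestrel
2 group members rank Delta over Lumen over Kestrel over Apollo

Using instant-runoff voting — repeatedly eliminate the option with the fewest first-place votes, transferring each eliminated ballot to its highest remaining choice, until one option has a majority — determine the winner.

Round 1: Delta 20, Kestrel 13, Lumen 9, Apollo 1. Apollo has the fewest and is eliminated.
Round 2: Delta 20, Kestrel 14, Lumen 9. Lumen has the fewest and is eliminated.
Round 3: Kestrel 23, Delta 20. Kestrel has a majority.

Kestrel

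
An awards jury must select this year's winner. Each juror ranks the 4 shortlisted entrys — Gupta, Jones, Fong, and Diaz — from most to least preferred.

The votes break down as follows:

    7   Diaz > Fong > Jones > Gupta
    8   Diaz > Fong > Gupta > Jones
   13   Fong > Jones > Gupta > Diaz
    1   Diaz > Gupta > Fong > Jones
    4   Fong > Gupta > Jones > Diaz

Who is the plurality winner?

First-place vote totals:
  Gupta: 0
  Jones: 0
  Fong: 17
  Diaz: 16
Fong has the most first-place votes.

Fong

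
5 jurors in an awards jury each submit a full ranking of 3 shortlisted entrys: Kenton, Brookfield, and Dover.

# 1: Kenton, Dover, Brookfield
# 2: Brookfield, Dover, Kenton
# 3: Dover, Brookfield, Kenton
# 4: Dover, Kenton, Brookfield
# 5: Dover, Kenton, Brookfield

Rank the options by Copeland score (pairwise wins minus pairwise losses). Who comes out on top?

Dover

Pairwise results:
  Kenton vs Brookfield: Kenton wins 3–2.
  Kenton vs Dover: Dover wins 4–1.
  Brookfield vs Dover: Dover wins 4–1.
Copeland scores (wins − losses):
  Kenton: 1 − 1 = 0
  Brookfield: 0 − 2 = -2
  Dover: 2 − 0 = 2
Dover has the best Copeland score.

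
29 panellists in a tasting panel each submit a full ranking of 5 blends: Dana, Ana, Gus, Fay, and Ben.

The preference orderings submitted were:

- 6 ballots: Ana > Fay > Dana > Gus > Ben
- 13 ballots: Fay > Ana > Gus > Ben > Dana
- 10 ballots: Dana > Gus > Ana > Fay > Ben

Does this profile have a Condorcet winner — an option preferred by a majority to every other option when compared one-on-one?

Yes

Head-to-head results (29 voters total):
Dana vs Ana: Ana wins 19–10.
Dana vs Gus: Dana wins 16–13.
Dana vs Fay: Fay wins 19–10.
Dana vs Ben: Dana wins 16–13.
Ana vs Gus: Ana wins 19–10.
Ana vs Fay: Ana wins 16–13.
Ana vs Ben: Ana wins 29–0.
Gus vs Fay: Fay wins 19–10.
Gus vs Ben: Gus wins 29–0.
Fay vs Ben: Fay wins 29–0.
Ana beats each rival — Dana (19–10), Gus (19–10), Fay (16–13), Ben (29–0) — so Ana is the Condorcet winner.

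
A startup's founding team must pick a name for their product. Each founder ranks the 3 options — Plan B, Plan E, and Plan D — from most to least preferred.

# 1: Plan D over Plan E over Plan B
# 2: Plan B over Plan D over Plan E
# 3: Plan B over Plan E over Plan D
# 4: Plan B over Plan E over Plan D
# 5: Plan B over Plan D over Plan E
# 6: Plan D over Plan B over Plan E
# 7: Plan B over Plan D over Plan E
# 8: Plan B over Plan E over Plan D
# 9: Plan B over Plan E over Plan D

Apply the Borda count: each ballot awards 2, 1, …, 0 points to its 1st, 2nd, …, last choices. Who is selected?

Plan B

Borda scores:
  Plan B: 0 + 2 + 2 + 2 + 2 + 1 + 2 + 2 + 2 = 15
  Plan E: 1 + 0 + 1 + 1 + 0 + 0 + 0 + 1 + 1 = 5
  Plan D: 2 + 1 + 0 + 0 + 1 + 2 + 1 + 0 + 0 = 7
Plan B has the highest total.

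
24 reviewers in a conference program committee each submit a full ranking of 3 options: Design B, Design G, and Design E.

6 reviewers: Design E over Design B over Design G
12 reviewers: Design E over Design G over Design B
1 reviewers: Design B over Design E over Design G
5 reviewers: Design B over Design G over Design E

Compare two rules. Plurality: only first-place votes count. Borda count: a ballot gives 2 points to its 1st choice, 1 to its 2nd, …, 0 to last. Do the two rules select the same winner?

Plurality first-place counts: Design B 6, Design G 0, Design E 18 → Design E.
Borda totals: Design B 18, Design G 17, Design E 37 → Design E.
The two rules agree on Design E.

Yes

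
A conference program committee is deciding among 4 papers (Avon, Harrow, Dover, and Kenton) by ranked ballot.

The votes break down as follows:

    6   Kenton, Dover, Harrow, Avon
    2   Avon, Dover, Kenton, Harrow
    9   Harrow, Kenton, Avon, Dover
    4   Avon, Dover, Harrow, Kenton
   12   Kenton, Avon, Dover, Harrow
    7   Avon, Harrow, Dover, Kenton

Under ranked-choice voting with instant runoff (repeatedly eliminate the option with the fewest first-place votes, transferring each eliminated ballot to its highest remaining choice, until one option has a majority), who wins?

Round 1: Kenton 18, Avon 13, Harrow 9, Dover 0. Dover has the fewest and is eliminated.
Round 2: Kenton 18, Avon 13, Harrow 9. Harrow has the fewest and is eliminated.
Round 3: Kenton 27, Avon 13. Kenton has a majority.

Kenton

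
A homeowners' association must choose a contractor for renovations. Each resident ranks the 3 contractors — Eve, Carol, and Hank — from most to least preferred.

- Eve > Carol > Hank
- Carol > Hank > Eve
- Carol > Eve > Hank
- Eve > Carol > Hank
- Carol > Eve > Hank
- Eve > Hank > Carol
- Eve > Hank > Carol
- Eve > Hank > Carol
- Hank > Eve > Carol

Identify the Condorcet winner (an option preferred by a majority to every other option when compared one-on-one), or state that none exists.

Eve

Head-to-head results (9 voters total):
Eve vs Carol: Eve wins 6–3.
Eve vs Hank: Eve wins 7–2.
Carol vs Hank: Carol wins 5–4.
Eve beats each rival — Carol (6–3), Hank (7–2) — so Eve is the Condorcet winner.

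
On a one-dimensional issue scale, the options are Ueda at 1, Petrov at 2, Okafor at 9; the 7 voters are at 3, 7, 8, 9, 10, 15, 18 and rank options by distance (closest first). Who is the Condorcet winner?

With single-peaked preferences on a line, the Condorcet winner is the candidate closest to the median voter.
The median voter (position 9) is closest to Okafor at 9.
Check: Okafor vs Ueda — voters closer to Okafor: 6 of 7.

Okafor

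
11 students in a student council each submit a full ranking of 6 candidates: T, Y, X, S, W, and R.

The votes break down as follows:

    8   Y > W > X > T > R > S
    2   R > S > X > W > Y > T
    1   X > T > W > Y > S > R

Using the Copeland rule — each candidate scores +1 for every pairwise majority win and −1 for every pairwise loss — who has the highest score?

Y

Pairwise results:
  T vs Y: Y wins 10–1.
  T vs X: X wins 11–0.
  T vs S: T wins 9–2.
  T vs W: W wins 10–1.
  T vs R: T wins 9–2.
  Y vs X: Y wins 8–3.
  Y vs S: Y wins 9–2.
  Y vs W: Y wins 8–3.
  Y vs R: Y wins 9–2.
  X vs S: X wins 9–2.
  X vs W: W wins 8–3.
  X vs R: X wins 9–2.
  S vs W: W wins 9–2.
  S vs R: R wins 10–1.
  W vs R: W wins 9–2.
Copeland scores (wins − losses):
  T: 2 − 3 = -1
  Y: 5 − 0 = 5
  X: 3 − 2 = 1
  S: 0 − 5 = -5
  W: 4 − 1 = 3
  R: 1 − 4 = -3
Y has the best Copeland score.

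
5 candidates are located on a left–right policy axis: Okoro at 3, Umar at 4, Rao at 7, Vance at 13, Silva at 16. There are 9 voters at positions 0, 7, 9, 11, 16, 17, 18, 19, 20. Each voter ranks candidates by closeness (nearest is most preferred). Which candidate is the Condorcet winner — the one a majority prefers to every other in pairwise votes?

With single-peaked preferences on a line, the Condorcet winner is the candidate closest to the median voter.
The median voter (position 16) is closest to Silva at 16.
Check: Silva vs Okoro — voters closer to Silva: 6 of 9.

Silva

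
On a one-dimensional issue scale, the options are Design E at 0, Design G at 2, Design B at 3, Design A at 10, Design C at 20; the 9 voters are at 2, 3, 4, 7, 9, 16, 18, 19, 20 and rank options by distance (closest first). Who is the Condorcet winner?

Design A

With single-peaked preferences on a line, the Condorcet winner is the candidate closest to the median voter.
The median voter (position 9) is closest to Design A at 10.
Check: Design A vs Design C — voters closer to Design A: 5 of 9.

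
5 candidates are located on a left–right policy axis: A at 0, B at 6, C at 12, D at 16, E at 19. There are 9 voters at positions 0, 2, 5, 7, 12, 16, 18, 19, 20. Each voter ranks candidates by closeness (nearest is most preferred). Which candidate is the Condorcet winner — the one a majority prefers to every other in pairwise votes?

C

With single-peaked preferences on a line, the Condorcet winner is the candidate closest to the median voter.
The median voter (position 12) is closest to C at 12.
Check: C vs D — voters closer to C: 5 of 9.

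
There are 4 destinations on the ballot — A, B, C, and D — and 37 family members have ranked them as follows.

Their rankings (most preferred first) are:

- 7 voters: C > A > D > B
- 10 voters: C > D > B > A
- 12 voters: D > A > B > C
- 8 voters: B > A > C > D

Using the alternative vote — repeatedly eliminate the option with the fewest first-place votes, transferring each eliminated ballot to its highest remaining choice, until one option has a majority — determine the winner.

C

Round 1: C 17, D 12, B 8, A 0. A has the fewest and is eliminated.
Round 2: C 17, D 12, B 8. B has the fewest and is eliminated.
Round 3: C 25, D 12. C has a majority.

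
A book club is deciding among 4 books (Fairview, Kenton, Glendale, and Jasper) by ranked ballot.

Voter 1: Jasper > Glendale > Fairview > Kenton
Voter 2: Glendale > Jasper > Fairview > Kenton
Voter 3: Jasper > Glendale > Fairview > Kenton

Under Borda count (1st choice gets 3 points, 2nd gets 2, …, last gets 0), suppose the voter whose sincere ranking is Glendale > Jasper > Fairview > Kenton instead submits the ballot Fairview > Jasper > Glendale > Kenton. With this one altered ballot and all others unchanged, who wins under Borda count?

Jasper

Borda totals with the altered ballot: Fairview 5, Kenton 0, Glendale 5, Jasper 8.
The winner is unchanged: still Jasper.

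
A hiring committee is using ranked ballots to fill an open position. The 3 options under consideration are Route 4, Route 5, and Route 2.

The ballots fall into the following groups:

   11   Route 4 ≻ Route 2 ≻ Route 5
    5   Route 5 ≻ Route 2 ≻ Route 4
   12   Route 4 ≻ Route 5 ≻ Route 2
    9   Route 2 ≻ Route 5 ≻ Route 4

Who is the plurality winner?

First-place vote totals:
  Route 4: 23
  Route 5: 5
  Route 2: 9
Route 4 has the most first-place votes.

Route 4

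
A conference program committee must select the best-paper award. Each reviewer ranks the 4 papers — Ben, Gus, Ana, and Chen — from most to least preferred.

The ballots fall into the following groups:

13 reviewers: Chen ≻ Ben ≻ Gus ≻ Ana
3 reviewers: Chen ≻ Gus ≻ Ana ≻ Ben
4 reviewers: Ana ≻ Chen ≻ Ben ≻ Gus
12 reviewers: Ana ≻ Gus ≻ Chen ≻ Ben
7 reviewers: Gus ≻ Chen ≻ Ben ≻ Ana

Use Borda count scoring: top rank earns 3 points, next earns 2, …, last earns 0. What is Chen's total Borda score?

82

Borda scores:
  Ben: 13·2 + 3·0 + 4·1 + 12·0 + 7·1 = 37
  Gus: 13·1 + 3·2 + 4·0 + 12·2 + 7·3 = 64
  Ana: 13·0 + 3·1 + 4·3 + 12·3 + 7·0 = 51
  Chen: 13·3 + 3·3 + 4·2 + 12·1 + 7·2 = 82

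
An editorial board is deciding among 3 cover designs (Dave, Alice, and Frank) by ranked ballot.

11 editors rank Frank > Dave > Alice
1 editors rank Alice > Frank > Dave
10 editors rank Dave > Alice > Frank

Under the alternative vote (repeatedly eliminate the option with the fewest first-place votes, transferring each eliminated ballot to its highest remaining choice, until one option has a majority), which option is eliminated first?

Round 1: Frank 11, Dave 10, Alice 1. Alice has the fewest and is eliminated.
Round 2: Frank 12, Dave 10. Frank has a majority.

Alice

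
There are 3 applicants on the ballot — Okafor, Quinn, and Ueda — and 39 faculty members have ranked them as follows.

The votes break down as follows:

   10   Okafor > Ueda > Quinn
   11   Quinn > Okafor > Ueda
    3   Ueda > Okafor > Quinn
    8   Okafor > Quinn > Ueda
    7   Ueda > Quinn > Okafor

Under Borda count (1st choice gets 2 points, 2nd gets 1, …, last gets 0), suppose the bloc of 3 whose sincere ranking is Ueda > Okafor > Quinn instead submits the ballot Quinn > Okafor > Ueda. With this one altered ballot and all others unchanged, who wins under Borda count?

Borda totals with the altered ballot: Okafor 50, Quinn 43, Ueda 24.
The winner is unchanged: still Okafor.

Okafor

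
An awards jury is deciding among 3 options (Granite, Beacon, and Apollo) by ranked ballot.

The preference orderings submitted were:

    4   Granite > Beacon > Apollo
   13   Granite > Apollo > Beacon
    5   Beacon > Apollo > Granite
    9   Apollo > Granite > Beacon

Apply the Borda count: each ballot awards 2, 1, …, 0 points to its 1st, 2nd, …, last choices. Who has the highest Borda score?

Borda scores:
  Granite: 4·2 + 13·2 + 5·0 + 9·1 = 43
  Beacon: 4·1 + 13·0 + 5·2 + 9·0 = 14
  Apollo: 4·0 + 13·1 + 5·1 + 9·2 = 36
Granite has the highest total.

Granite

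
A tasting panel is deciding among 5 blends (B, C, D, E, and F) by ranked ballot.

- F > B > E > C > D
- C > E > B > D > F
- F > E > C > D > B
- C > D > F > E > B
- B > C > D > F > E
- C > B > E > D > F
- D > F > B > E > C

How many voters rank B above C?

3

Ballots ranking B above C: 3.
Ballots ranking C above B: 4.
So 3 of 7 voters prefer B to C.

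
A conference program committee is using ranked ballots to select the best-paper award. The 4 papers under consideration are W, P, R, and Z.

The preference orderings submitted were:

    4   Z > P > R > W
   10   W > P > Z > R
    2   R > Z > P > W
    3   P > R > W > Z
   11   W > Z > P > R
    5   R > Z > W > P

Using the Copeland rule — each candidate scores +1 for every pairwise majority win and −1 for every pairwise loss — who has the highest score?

Pairwise results:
  W vs P: W wins 26–9.
  W vs R: W wins 21–14.
  W vs Z: W wins 24–11.
  P vs R: P wins 28–7.
  P vs Z: Z wins 22–13.
  R vs Z: Z wins 25–10.
Copeland scores (wins − losses):
  W: 3 − 0 = 3
  P: 1 − 2 = -1
  R: 0 − 3 = -3
  Z: 2 − 1 = 1
W has the best Copeland score.

W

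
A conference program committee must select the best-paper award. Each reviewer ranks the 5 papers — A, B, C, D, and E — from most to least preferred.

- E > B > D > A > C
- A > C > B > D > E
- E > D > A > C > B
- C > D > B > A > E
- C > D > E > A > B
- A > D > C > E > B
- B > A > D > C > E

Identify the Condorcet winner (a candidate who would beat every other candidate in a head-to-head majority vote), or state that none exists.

D

Head-to-head results (7 voters total):
A vs B: A wins 4–3.
A vs C: A wins 5–2.
A vs D: D wins 4–3.
A vs E: A wins 4–3.
B vs C: C wins 5–2.
B vs D: D wins 4–3.
B vs E: E wins 4–3.
C vs D: D wins 4–3.
C vs E: C wins 5–2.
D vs E: D wins 5–2.
D beats each rival — A (4–3), B (4–3), C (4–3), E (5–2) — so D is the Condorcet winner.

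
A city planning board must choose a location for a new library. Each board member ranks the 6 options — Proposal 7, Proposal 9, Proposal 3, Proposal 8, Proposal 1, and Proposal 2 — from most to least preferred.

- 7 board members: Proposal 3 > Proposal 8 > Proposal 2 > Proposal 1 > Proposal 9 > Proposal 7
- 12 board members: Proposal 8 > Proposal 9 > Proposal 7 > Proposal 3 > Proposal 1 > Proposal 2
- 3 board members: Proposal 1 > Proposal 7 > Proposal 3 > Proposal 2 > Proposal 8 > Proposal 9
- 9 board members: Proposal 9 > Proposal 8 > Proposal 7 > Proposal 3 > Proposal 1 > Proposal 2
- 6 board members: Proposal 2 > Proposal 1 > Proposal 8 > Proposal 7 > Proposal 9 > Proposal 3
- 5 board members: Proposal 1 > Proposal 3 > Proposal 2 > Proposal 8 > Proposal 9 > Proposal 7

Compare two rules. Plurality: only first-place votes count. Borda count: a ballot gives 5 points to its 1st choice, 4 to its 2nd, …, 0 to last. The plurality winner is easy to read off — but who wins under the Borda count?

Proposal 8

Plurality first-place counts: Proposal 7 0, Proposal 9 9, Proposal 3 7, Proposal 8 12, Proposal 1 8, Proposal 2 6 → Proposal 8.
Borda totals: Proposal 7 87, Proposal 9 111, Proposal 3 106, Proposal 8 155, Proposal 1 99, Proposal 2 72 → Proposal 8.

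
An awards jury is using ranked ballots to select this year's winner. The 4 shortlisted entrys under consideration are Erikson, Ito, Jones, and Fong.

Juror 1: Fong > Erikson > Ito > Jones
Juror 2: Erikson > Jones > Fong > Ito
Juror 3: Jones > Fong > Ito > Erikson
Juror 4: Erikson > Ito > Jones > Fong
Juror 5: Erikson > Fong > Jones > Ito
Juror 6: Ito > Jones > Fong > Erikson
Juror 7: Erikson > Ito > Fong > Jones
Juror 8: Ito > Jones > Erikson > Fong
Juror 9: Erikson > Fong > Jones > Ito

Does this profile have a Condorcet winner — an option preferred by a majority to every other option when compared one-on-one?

Head-to-head results (9 voters total):
Erikson vs Ito: Erikson wins 6–3.
Erikson vs Jones: Erikson wins 6–3.
Erikson vs Fong: Erikson wins 6–3.
Ito vs Jones: Ito wins 5–4.
Ito vs Fong: Fong wins 5–4.
Jones vs Fong: Jones wins 5–4.
Erikson beats each rival — Ito (6–3), Jones (6–3), Fong (6–3) — so Erikson is the Condorcet winner.

Yes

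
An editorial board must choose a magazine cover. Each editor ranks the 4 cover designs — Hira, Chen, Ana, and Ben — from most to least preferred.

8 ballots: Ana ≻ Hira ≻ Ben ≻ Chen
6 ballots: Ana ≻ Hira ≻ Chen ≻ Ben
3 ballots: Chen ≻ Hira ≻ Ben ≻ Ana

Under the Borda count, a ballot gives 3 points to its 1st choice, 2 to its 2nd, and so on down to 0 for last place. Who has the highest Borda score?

Ana

Borda scores:
  Hira: 8·2 + 6·2 + 3·2 = 34
  Chen: 8·0 + 6·1 + 3·3 = 15
  Ana: 8·3 + 6·3 + 3·0 = 42
  Ben: 8·1 + 6·0 + 3·1 = 11
Ana has the highest total.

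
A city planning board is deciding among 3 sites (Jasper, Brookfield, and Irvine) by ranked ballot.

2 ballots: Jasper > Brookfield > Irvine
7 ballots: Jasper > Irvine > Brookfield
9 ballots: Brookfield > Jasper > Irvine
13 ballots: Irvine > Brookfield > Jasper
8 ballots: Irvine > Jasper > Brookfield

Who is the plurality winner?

Irvine

First-place vote totals:
  Jasper: 9
  Brookfield: 9
  Irvine: 21
Irvine has the most first-place votes.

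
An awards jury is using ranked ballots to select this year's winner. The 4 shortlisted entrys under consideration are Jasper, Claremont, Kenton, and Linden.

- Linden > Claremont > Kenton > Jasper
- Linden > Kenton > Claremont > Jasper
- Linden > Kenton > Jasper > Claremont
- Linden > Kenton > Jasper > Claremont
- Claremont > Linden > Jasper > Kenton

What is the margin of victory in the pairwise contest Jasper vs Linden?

Ballots ranking Jasper above Linden: 0.
Ballots ranking Linden above Jasper: 5.
Linden wins 5–0, a margin of 5.

5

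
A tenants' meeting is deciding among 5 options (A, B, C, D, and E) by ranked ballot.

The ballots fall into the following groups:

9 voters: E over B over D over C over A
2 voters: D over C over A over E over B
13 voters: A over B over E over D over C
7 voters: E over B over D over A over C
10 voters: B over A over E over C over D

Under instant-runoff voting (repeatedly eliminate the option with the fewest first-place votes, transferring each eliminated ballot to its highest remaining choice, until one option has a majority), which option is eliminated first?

C

Round 1: E 16, A 13, B 10, D 2, C 0. C has the fewest and is eliminated.
Round 2: E 16, A 13, B 10, D 2. D has the fewest and is eliminated.
Round 3: E 16, A 15, B 10. B has the fewest and is eliminated.
Round 4: A 25, E 16. A has a majority.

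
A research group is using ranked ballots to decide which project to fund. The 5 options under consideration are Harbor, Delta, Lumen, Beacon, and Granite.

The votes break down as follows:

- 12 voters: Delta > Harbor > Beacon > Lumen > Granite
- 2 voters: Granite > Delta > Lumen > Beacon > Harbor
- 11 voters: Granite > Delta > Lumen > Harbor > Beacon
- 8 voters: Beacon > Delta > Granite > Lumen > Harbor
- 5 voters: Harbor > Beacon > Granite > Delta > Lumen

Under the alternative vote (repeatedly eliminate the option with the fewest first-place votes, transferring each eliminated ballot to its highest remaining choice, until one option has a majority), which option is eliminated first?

Lumen

Round 1: Granite 13, Delta 12, Beacon 8, Harbor 5, Lumen 0. Lumen has the fewest and is eliminated.
Round 2: Granite 13, Delta 12, Beacon 8, Harbor 5. Harbor has the fewest and is eliminated.
Round 3: Beacon 13, Granite 13, Delta 12. Delta has the fewest and is eliminated.
Round 4: Beacon 25, Granite 13. Beacon has a majority.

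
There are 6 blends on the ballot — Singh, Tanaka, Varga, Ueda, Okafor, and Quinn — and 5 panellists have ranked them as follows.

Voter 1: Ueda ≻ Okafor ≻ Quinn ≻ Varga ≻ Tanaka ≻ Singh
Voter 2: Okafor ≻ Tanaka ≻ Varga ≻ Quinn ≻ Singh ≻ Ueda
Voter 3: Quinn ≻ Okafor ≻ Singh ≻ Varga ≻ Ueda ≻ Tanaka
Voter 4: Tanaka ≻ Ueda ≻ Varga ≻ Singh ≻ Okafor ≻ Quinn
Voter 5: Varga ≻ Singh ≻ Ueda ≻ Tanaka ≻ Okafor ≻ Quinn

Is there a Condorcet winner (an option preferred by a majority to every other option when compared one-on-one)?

Head-to-head results (5 voters total):
Singh vs Tanaka: Tanaka wins 3–2.
Singh vs Varga: Varga wins 4–1.
Singh vs Ueda: Singh wins 3–2.
Singh vs Okafor: Okafor wins 3–2.
Singh vs Quinn: Quinn wins 3–2.
Tanaka vs Varga: Varga wins 3–2.
Tanaka vs Ueda: Ueda wins 3–2.
Tanaka vs Okafor: Okafor wins 3–2.
Tanaka vs Quinn: Tanaka wins 3–2.
Varga vs Ueda: Varga wins 3–2.
Varga vs Okafor: Okafor wins 3–2.
Varga vs Quinn: Varga wins 3–2.
Ueda vs Okafor: Ueda wins 3–2.
Ueda vs Quinn: Ueda wins 3–2.
Okafor vs Quinn: Okafor wins 4–1.
No candidate beats all others: Singh beats Ueda beats Tanaka beats Singh, a majority cycle.

No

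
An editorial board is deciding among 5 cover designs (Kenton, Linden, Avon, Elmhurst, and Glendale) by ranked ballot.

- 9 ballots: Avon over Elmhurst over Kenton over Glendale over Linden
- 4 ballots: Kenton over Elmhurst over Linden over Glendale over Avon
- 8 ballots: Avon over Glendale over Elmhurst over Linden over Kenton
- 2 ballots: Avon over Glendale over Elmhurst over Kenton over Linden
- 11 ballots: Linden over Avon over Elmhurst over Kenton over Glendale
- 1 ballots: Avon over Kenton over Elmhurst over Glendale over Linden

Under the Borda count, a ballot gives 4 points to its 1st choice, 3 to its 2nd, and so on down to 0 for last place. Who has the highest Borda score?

Borda scores:
  Kenton: 9·2 + 4·4 + 8·0 + 2·1 + 11·1 + 3 = 50
  Linden: 9·0 + 4·2 + 8·1 + 2·0 + 11·4 + 0 = 60
  Avon: 9·4 + 4·0 + 8·4 + 2·4 + 11·3 + 4 = 113
  Elmhurst: 9·3 + 4·3 + 8·2 + 2·2 + 11·2 + 2 = 83
  Glendale: 9·1 + 4·1 + 8·3 + 2·3 + 11·0 + 1 = 44
Avon has the highest total.

Avon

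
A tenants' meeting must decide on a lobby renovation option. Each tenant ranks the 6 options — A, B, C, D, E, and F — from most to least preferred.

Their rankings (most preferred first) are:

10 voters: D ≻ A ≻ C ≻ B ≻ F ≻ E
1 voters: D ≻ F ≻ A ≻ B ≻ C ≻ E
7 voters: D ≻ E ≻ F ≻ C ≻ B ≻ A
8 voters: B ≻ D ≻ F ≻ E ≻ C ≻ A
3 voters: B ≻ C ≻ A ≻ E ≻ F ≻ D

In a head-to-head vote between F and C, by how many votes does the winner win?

3

Ballots ranking F above C: 1+7+8 = 16.
Ballots ranking C above F: 10+3 = 13.
F wins 16–13, a margin of 3.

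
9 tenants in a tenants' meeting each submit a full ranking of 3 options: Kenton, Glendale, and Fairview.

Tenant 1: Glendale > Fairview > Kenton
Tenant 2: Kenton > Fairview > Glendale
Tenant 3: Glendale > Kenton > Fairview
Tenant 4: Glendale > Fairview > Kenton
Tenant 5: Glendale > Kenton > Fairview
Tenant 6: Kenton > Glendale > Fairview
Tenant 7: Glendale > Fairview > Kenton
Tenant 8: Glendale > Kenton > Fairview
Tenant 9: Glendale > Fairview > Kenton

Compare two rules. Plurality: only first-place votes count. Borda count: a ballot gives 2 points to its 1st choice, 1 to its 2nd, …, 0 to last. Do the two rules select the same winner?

Yes

Plurality first-place counts: Kenton 2, Glendale 7, Fairview 0 → Glendale.
Borda totals: Kenton 7, Glendale 15, Fairview 5 → Glendale.
The two rules agree on Glendale.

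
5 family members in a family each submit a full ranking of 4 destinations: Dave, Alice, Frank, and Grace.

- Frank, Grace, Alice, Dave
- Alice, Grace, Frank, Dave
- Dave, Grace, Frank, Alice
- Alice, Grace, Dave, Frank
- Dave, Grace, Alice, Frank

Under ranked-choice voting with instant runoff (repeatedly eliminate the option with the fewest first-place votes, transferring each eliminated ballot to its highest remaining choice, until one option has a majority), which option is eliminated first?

Grace

Round 1: Dave 2, Alice 2, Frank 1, Grace 0. Grace has the fewest and is eliminated.
Round 2: Dave 2, Alice 2, Frank 1. Frank has the fewest and is eliminated.
Round 3: Alice 3, Dave 2. Alice has a majority.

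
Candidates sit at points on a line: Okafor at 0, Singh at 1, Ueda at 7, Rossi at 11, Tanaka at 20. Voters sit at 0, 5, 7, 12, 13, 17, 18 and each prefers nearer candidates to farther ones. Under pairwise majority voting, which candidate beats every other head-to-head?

With single-peaked preferences on a line, the Condorcet winner is the candidate closest to the median voter.
The median voter (position 12) is closest to Rossi at 11.
Check: Rossi vs Tanaka — voters closer to Rossi: 5 of 7.

Rossi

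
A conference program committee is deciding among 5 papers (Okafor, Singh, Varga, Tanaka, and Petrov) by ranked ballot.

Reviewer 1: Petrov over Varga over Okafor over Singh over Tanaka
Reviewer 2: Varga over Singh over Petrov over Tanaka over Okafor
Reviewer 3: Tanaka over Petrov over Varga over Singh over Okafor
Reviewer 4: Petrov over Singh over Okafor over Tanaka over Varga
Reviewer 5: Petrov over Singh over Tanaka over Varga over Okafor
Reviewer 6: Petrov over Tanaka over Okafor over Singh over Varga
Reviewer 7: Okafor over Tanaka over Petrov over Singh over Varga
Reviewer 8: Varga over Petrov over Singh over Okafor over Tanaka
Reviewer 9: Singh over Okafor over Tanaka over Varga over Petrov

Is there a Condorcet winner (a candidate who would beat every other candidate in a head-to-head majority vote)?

Yes

Head-to-head results (9 voters total):
Okafor vs Singh: Singh wins 6–3.
Okafor vs Varga: Varga wins 5–4.
Okafor vs Tanaka: Okafor wins 5–4.
Okafor vs Petrov: Petrov wins 7–2.
Singh vs Varga: Singh wins 5–4.
Singh vs Tanaka: Singh wins 6–3.
Singh vs Petrov: Petrov wins 7–2.
Varga vs Tanaka: Tanaka wins 6–3.
Varga vs Petrov: Petrov wins 6–3.
Tanaka vs Petrov: Petrov wins 6–3.
Petrov beats each rival — Okafor (7–2), Singh (7–2), Varga (6–3), Tanaka (6–3) — so Petrov is the Condorcet winner.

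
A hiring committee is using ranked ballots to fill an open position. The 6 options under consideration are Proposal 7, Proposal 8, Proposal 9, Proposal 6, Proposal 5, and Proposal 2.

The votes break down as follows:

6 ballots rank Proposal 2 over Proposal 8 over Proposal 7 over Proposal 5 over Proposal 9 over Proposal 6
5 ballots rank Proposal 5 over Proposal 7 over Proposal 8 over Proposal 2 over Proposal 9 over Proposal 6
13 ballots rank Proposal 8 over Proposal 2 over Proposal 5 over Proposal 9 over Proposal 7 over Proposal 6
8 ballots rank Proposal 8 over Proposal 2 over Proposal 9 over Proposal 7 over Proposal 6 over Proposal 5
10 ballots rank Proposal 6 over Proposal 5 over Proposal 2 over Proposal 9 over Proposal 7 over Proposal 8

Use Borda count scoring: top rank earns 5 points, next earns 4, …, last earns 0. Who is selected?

Proposal 2

Borda scores:
  Proposal 7: 6·3 + 5·4 + 13·1 + 8·2 + 10·1 = 77
  Proposal 8: 6·4 + 5·3 + 13·5 + 8·5 + 10·0 = 144
  Proposal 9: 6·1 + 5·1 + 13·2 + 8·3 + 10·2 = 81
  Proposal 6: 6·0 + 5·0 + 13·0 + 8·1 + 10·5 = 58
  Proposal 5: 6·2 + 5·5 + 13·3 + 8·0 + 10·4 = 116
  Proposal 2: 6·5 + 5·2 + 13·4 + 8·4 + 10·3 = 154
Proposal 2 has the highest total.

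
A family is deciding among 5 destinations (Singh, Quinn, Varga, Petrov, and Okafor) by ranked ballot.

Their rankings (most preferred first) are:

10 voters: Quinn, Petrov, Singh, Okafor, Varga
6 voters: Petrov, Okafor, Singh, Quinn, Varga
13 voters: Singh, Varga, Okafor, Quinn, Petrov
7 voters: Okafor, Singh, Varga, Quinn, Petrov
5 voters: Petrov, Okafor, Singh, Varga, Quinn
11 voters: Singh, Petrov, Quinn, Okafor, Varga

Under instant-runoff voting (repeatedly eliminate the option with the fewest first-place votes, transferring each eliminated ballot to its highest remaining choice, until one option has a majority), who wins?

Round 1: Singh 24, Petrov 11, Quinn 10, Okafor 7, Varga 0. Varga has the fewest and is eliminated.
Round 2: Singh 24, Petrov 11, Quinn 10, Okafor 7. Okafor has the fewest and is eliminated.
Round 3: Singh 31, Petrov 11, Quinn 10. Singh has a majority.

Singh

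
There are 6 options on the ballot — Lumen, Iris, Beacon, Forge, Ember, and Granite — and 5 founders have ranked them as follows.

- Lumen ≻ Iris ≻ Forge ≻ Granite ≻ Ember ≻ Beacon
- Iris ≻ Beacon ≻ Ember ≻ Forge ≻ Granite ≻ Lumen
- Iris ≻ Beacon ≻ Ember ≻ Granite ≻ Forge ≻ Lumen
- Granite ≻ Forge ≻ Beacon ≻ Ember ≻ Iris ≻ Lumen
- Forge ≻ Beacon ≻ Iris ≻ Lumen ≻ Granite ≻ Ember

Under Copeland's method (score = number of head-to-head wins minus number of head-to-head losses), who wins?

Iris

Pairwise results:
  Lumen vs Iris: Iris wins 4–1.
  Lumen vs Beacon: Beacon wins 4–1.
  Lumen vs Forge: Forge wins 4–1.
  Lumen vs Ember: Ember wins 3–2.
  Lumen vs Granite: Granite wins 3–2.
  Iris vs Beacon: Iris wins 3–2.
  Iris vs Forge: Iris wins 3–2.
  Iris vs Ember: Iris wins 4–1.
  Iris vs Granite: Iris wins 4–1.
  Beacon vs Forge: Forge wins 3–2.
  Beacon vs Ember: Beacon wins 4–1.
  Beacon vs Granite: Beacon wins 3–2.
  Forge vs Ember: Forge wins 3–2.
  Forge vs Granite: Forge wins 3–2.
  Ember vs Granite: Granite wins 3–2.
Copeland scores (wins − losses):
  Lumen: 0 − 5 = -5
  Iris: 5 − 0 = 5
  Beacon: 3 − 2 = 1
  Forge: 4 − 1 = 3
  Ember: 1 − 4 = -3
  Granite: 2 − 3 = -1
Iris has the best Copeland score.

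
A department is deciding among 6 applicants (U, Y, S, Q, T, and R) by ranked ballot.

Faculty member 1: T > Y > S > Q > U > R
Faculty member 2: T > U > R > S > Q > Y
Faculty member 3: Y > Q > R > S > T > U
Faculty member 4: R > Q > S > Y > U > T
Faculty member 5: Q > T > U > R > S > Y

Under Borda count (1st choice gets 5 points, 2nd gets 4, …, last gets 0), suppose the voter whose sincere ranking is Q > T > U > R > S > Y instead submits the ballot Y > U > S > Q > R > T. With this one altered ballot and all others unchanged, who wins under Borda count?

Borda totals with the altered ballot: U 10, Y 16, S 13, Q 13, T 11, R 12.
The switch changes the winner from Q to Y.

Y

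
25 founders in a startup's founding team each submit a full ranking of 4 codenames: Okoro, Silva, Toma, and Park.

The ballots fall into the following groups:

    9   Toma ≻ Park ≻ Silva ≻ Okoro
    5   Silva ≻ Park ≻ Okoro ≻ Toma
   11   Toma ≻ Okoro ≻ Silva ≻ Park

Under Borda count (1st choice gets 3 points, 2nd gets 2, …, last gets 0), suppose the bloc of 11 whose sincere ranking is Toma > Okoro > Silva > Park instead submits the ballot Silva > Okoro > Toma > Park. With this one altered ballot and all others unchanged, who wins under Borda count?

Borda totals with the altered ballot: Okoro 27, Silva 57, Toma 38, Park 28.
The switch changes the winner from Toma to Silva.

Silva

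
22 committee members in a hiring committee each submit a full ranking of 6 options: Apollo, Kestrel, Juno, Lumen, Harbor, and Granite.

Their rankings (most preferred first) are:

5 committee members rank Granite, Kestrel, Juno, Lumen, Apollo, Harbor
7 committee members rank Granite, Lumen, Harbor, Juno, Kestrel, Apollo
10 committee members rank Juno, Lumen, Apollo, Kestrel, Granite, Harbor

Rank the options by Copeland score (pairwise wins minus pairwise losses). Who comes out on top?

Granite

Pairwise results:
  Apollo vs Kestrel: Kestrel wins 12–10.
  Apollo vs Juno: Juno wins 22–0.
  Apollo vs Lumen: Lumen wins 22–0.
  Apollo vs Harbor: Apollo wins 15–7.
  Apollo vs Granite: Granite wins 12–10.
  Kestrel vs Juno: Juno wins 17–5.
  Kestrel vs Lumen: Lumen wins 17–5.
  Kestrel vs Harbor: Kestrel wins 15–7.
  Kestrel vs Granite: Granite wins 12–10.
  Juno vs Lumen: Juno wins 15–7.
  Juno vs Harbor: Juno wins 15–7.
  Juno vs Granite: Granite wins 12–10.
  Lumen vs Harbor: Lumen wins 22–0.
  Lumen vs Granite: Granite wins 12–10.
  Harbor vs Granite: Granite wins 22–0.
Copeland scores (wins − losses):
  Apollo: 1 − 4 = -3
  Kestrel: 2 − 3 = -1
  Juno: 4 − 1 = 3
  Lumen: 3 − 2 = 1
  Harbor: 0 − 5 = -5
  Granite: 5 − 0 = 5
Granite has the best Copeland score.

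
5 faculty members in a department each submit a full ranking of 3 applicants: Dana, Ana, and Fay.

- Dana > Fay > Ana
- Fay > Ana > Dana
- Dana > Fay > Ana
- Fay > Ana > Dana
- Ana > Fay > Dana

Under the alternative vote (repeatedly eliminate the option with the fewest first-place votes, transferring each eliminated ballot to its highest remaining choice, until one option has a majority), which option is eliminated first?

Ana

Round 1: Dana 2, Fay 2, Ana 1. Ana has the fewest and is eliminated.
Round 2: Fay 3, Dana 2. Fay has a majority.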